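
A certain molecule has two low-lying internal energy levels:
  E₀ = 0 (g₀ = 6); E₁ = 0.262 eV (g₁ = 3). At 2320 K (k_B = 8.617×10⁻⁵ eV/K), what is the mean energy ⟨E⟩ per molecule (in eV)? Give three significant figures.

k_BT = 8.617×10⁻⁵ × 2320 K = 0.19991 eV.
Eᵢ/kT = 0, 1.3106.
Z = Σ gᵢe^(−Eᵢ/kT) = 6·e^(−0) + 3·e^(−1.3106) = 6.0000 + 0.80897 = 6.8090.
⟨E⟩ = Σ Eᵢ gᵢe^(−Eᵢ/kT) / Z = (0·6.0000 + 0.262·0.80897) / 6.8090 = 0.0311 eV.

0.0311 eV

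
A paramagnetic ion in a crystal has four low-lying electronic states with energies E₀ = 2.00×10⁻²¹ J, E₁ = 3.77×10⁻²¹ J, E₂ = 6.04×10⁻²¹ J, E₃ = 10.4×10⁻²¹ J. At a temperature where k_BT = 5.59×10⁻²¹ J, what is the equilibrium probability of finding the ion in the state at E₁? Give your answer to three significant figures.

Eᵢ/kT = 0.35778, 0.67442, 1.0805, 1.8605.
Z = Σ e^(−Eᵢ/kT) = e^(−0.35778) + e^(−0.67442) + e^(−1.0805) + e^(−1.8605) = 0.69923 + 0.50945 + 0.33943 + 0.15559 = 1.7037.
P₁ = e^(−E₁/kT) / Z = 0.50945/1.7037 = 0.299.

0.299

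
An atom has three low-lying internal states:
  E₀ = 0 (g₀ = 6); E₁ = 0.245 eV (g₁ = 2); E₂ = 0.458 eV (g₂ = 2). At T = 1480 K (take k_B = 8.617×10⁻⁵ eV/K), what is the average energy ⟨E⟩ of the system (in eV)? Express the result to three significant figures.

k_BT = 8.617×10⁻⁵ × 1480 K = 0.12753 eV.
Eᵢ/kT = 0, 1.9211, 3.5913.
Z = Σ gᵢe^(−Eᵢ/kT) = 6·e^(−0) + 2·e^(−1.9211) + 2·e^(−3.5913) = 6.0000 + 0.29289 + 0.055125 = 6.3480.
⟨E⟩ = Σ Eᵢ gᵢe^(−Eᵢ/kT) / Z = (0·6.0000 + 0.245·0.29289 + 0.458·0.055125) / 6.3480 = 0.0153 eV.

0.0153 eV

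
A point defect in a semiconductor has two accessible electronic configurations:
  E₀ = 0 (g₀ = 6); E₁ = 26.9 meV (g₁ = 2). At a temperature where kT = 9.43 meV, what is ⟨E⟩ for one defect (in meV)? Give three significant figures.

0.508 meV

Eᵢ/kT = 0, 2.8526.
Z = Σ gᵢe^(−Eᵢ/kT) = 6·e^(−0) + 2·e^(−2.8526) = 6.0000 + 0.11539 = 6.1154.
⟨E⟩ = Σ Eᵢ gᵢe^(−Eᵢ/kT) / Z = (0·6.0000 + 26.9·0.11539) / 6.1154 = 0.508 meV.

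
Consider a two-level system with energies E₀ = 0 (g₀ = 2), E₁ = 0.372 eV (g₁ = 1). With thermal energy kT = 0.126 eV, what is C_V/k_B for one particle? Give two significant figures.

0.22

Eᵢ/kT = 0, 2.952.
Z = Σ gᵢe^(−Eᵢ/kT) = 2·e^(−0) + 1·e^(−2.952) = 2.000 + 0.05224 = 2.052.
⟨E⟩ = 0.009470 eV, ⟨E²⟩ = 0.003523 eV².
C_V/k_B = (⟨E²⟩ − ⟨E⟩²)/(kT)² = (0.003523 − 0.00008968)/0.01588 = 0.22.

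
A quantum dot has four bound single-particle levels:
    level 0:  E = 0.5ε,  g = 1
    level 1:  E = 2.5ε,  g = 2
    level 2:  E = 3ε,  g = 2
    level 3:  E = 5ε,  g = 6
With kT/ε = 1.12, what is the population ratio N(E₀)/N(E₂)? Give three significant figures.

n₀/n₂ = (g₀/g₂) exp[−(E₀−E₂)/kT] = (1/2) × exp(−(-2.5ε)/(1.12ε)) = (1/2) × exp(2.2321) = 4.66.

4.66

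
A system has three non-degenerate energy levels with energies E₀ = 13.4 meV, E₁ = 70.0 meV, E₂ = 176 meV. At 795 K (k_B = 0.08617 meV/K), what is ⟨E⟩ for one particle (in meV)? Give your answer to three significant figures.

39.5 meV

k_BT = 0.08617 × 795 K = 68.505 meV.
Eᵢ/kT = 0.19561, 1.0218, 2.5692.
Z = Σ e^(−Eᵢ/kT) = e^(−0.19561) + e^(−1.0218) + e^(−2.5692) = 0.82233 + 0.35995 + 0.076597 = 1.2589.
⟨E⟩ = Σ Eᵢ e^(−Eᵢ/kT) / Z = (13.4·0.82233 + 70.0·0.35995 + 176·0.076597) / 1.2589 = 39.5 meV.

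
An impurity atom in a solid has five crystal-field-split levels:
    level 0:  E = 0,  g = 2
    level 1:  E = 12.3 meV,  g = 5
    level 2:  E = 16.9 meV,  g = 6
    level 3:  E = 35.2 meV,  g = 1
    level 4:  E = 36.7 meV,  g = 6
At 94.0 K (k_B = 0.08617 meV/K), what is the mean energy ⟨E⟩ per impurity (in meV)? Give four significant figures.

7.373 meV

k_BT = 0.08617 × 94.0 K = 8.09998 meV.
Eᵢ/kT = 0, 1.51852, 2.08642, 4.34569, 4.53088.
Z = Σ gᵢe^(−Eᵢ/kT) = 2·e^(−0) + 5·e^(−1.51852) + 6·e^(−2.08642) + 1·e^(−4.34569) + 6·e^(−4.53088) = 2.00000 + 1.09518 + 0.744784 + 0.0129626 + 0.0646272 = 3.91755.
⟨E⟩ = Σ Eᵢ gᵢe^(−Eᵢ/kT) / Z = (0·2.00000 + 12.3·1.09518 + 16.9·0.744784 + 35.2·0.0129626 + 36.7·0.0646272) / 3.91755 = 7.373 meV.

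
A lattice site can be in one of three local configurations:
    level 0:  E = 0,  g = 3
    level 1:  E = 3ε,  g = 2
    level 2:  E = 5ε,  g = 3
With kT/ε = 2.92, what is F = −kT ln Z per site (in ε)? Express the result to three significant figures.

Eᵢ/kT = 0, 1.0274, 1.7123.
Z = Σ gᵢe^(−Eᵢ/kT) = 3·e^(−0) + 2·e^(−1.0274) + 3·e^(−1.7123) = 3.0000 + 0.71587 + 0.54135 = 4.2572.
F = −kT ln Z = −2.92 × ln(4.2572) = −2.92 × 1.4486 = -4.23 ε.

-4.23 ε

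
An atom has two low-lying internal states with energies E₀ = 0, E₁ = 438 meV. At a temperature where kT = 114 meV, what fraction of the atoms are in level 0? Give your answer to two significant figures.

0.98

Eᵢ/kT = 0, 3.842.
Z = Σ e^(−Eᵢ/kT) = e^(−0) + e^(−3.842) = 1.000 + 0.02145 = 1.021.
P₀ = e^(−E₀/kT) / Z = 1.000/1.021 = 0.98.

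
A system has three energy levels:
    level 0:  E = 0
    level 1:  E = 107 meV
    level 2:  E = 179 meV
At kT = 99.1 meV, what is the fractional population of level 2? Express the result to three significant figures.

Eᵢ/kT = 0, 1.0797, 1.8063.
Z = Σ e^(−Eᵢ/kT) = e^(−0) + e^(−1.0797) + e^(−1.8063) = 1.0000 + 0.33970 + 0.16426 = 1.5040.
P₂ = e^(−E₂/kT) / Z = 0.16426/1.5040 = 0.109.

0.109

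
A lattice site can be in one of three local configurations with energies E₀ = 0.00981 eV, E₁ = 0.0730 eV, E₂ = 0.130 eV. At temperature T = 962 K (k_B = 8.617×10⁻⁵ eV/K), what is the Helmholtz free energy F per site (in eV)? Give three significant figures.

k_BT = 8.617×10⁻⁵ × 962 K = 0.082896 eV.
Eᵢ/kT = 0.11834, 0.88062, 1.5682.
Z = Σ e^(−Eᵢ/kT) = e^(−0.11834) + e^(−0.88062) + e^(−1.5682) = 0.88839 + 0.41453 + 0.20842 = 1.5113.
F = −kT ln Z = −0.082896 × ln(1.5113) = −0.082896 × 0.41297 = -0.0342 eV.

-0.0342 eV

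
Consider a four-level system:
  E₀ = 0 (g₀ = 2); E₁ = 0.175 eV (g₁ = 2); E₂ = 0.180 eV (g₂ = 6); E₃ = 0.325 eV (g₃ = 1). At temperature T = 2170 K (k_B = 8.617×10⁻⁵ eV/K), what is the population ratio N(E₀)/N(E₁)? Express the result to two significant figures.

k_BT = 8.617×10⁻⁵ × 2170 K = 0.1870 eV.
n₀/n₁ = (g₀/g₁) exp[−(E₀−E₁)/kT] = (2/2) × exp(−(-0.175 eV)/(0.1870 eV)) = (2/2) × exp(0.9358) = 2.5.

2.5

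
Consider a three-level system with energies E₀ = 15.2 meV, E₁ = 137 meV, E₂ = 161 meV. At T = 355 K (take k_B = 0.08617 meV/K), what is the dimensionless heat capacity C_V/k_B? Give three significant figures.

0.464

k_BT = 0.08617 × 355 K = 30.590 meV.
Eᵢ/kT = 0.49689, 4.4786, 5.2632.
Z = Σ e^(−Eᵢ/kT) = e^(−0.49689) + e^(−4.4786) + e^(−5.2632) = 0.60842 + 0.011349 + 0.0051787 = 0.62495.
⟨E⟩ = 18.620 meV, ⟨E²⟩ = 780.57 meV².
C_V/k_B = (⟨E²⟩ − ⟨E⟩²)/(kT)² = (780.57 − 346.70)/935.75 = 0.464.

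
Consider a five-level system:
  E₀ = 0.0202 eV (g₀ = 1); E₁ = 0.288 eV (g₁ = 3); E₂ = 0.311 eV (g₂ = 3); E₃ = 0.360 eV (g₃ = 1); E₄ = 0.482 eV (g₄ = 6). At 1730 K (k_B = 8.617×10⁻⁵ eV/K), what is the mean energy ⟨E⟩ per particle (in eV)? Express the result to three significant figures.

k_BT = 8.617×10⁻⁵ × 1730 K = 0.14907 eV.
Eᵢ/kT = 0.13551, 1.9320, 2.0863, 2.4150, 3.2334.
Z = Σ gᵢe^(−Eᵢ/kT) = 1·e^(−0.13551) + 3·e^(−1.9320) + 3·e^(−2.0863) + 1·e^(−2.4150) + 6·e^(−3.2334) = 0.87327 + 0.43457 + 0.37244 + 0.089367 + 0.23654 = 2.0062.
⟨E⟩ = Σ Eᵢ gᵢe^(−Eᵢ/kT) / Z = (0.0202·0.87327 + 0.288·0.43457 + 0.311·0.37244 + 0.360·0.089367 + 0.482·0.23654) / 2.0062 = 0.202 eV.

0.202 eV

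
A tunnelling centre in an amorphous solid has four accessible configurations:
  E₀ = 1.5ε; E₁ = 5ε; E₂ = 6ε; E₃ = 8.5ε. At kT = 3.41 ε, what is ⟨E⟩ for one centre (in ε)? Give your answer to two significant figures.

3.4 ε

Eᵢ/kT = 0.4399, 1.466, 1.760, 2.493.
Z = Σ e^(−Eᵢ/kT) = e^(−0.4399) + e^(−1.466) + e^(−1.760) + e^(−2.493) = 0.6441 + 0.2308 + 0.1720 + 0.08266 = 1.130.
⟨E⟩ = Σ Eᵢ e^(−Eᵢ/kT) / Z = (1.5·0.6441 + 5·0.2308 + 6·0.1720 + 8.5·0.08266) / 1.130 = 3.4 ε.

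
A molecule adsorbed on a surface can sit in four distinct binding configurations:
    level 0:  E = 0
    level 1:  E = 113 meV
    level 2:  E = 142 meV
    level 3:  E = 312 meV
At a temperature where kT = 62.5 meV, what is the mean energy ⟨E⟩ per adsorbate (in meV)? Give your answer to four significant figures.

27.70 meV

Eᵢ/kT = 0, 1.80800, 2.27200, 4.99200.
Z = Σ e^(−Eᵢ/kT) = e^(−0) + e^(−1.80800) + e^(−2.27200) + e^(−4.99200) = 1.00000 + 0.163982 + 0.103106 + 0.00679207 = 1.27388.
⟨E⟩ = Σ Eᵢ e^(−Eᵢ/kT) / Z = (0·1.00000 + 113·0.163982 + 142·0.103106 + 312·0.00679207) / 1.27388 = 27.70 meV.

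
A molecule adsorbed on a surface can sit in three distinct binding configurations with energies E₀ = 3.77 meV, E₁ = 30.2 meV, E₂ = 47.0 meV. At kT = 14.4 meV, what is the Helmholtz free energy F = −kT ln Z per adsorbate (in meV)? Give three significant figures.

Eᵢ/kT = 0.26181, 2.0972, 3.2639.
Z = Σ e^(−Eᵢ/kT) = e^(−0.26181) + e^(−2.0972) + e^(−3.2639) = 0.76966 + 0.12280 + 0.038239 = 0.93070.
F = −kT ln Z = −14.4 × ln(0.93070) = −14.4 × -0.071818 = 1.03 meV.

1.03 meV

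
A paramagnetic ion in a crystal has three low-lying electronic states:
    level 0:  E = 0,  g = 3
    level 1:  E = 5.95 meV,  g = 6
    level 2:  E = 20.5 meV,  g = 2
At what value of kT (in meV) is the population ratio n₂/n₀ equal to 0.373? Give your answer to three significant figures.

n₂/n₀ = (g₂/g₀) exp[−(E₂−E₀)/kT] = 0.373.
⇒ (E₂−E₀)/kT = ln((2/3)/0.373) = ln(1.7873) = 0.58071.
kT = 20.5 meV / 0.58071 = 35.3 meV.

35.3 meV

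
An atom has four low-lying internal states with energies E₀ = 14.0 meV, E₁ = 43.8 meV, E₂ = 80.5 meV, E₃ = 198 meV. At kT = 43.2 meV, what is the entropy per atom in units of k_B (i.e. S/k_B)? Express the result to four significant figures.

0.9739

Eᵢ/kT = 0.324074, 1.01389, 1.86343, 4.58333.
Z = Σ e^(−Eᵢ/kT) = e^(−0.324074) + e^(−1.01389) + e^(−1.86343) + e^(−4.58333) = 0.723197 + 0.362805 + 0.155140 + 0.0102208 = 1.25136.
⟨E⟩ = Σ EᵢPᵢ = 32.3872 meV.
S/k_B = ln Z + ⟨E⟩/kT = ln(1.25136) + 32.3872/43.2 = 0.224231 + 0.749704 = 0.9739.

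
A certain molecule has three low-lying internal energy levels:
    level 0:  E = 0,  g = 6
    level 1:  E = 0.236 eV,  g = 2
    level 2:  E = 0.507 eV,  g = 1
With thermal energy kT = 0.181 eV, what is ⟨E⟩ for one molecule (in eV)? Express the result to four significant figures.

Eᵢ/kT = 0, 1.30387, 2.80110.
Z = Σ gᵢe^(−Eᵢ/kT) = 6·e^(−0) + 2·e^(−1.30387) + 1·e^(−2.80110) = 6.00000 + 0.542958 + 0.0607432 = 6.60370.
⟨E⟩ = Σ Eᵢ gᵢe^(−Eᵢ/kT) / Z = (0·6.00000 + 0.236·0.542958 + 0.507·0.0607432) / 6.60370 = 0.02407 eV.

0.02407 eV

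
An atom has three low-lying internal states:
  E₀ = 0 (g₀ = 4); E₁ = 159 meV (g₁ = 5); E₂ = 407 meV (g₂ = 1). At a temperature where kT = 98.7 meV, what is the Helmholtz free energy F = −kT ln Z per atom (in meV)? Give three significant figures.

-159 meV

Eᵢ/kT = 0, 1.6109, 4.1236.
Z = Σ gᵢe^(−Eᵢ/kT) = 4·e^(−0) + 5·e^(−1.6109) + 1·e^(−4.1236) = 4.0000 + 0.99854 + 0.016186 = 5.0147.
F = −kT ln Z = −98.7 × ln(5.0147) = −98.7 × 1.6124 = -159 meV.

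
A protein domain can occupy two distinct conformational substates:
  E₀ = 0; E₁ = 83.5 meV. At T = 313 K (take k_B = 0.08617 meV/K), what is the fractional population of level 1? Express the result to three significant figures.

k_BT = 0.08617 × 313 K = 26.971 meV.
Eᵢ/kT = 0, 3.0959.
Z = Σ e^(−Eᵢ/kT) = e^(−0) + e^(−3.0959) = 1.0000 + 0.045234 = 1.0452.
P₁ = e^(−E₁/kT) / Z = 0.045234/1.0452 = 0.0433.

0.0433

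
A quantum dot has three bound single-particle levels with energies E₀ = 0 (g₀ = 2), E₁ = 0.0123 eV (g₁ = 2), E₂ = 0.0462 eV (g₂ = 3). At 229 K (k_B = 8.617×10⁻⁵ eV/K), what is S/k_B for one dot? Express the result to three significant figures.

k_BT = 8.617×10⁻⁵ × 229 K = 0.019733 eV.
Eᵢ/kT = 0, 0.62332, 2.3413.
Z = Σ gᵢe^(−Eᵢ/kT) = 2·e^(−0) + 2·e^(−0.62332) + 3·e^(−2.3413) = 2.0000 + 1.0723 + 0.28861 = 3.3609.
⟨E⟩ = Σ EᵢPᵢ = 0.0078917 eV.
S/k_B = ln Z + ⟨E⟩/kT = ln(3.3609) + 0.0078917/0.019733 = 1.2122 + 0.39992 = 1.61.

1.61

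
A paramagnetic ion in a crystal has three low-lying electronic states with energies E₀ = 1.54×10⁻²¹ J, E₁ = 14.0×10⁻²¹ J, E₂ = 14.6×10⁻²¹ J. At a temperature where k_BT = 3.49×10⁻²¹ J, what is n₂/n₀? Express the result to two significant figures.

0.024

n₂/n₀ = exp[−(E₂−E₀)/kT] = exp(−(13.06 ×10⁻²¹ J)/(3.49 ×10⁻²¹ J)) = exp(-3.742) = 0.024.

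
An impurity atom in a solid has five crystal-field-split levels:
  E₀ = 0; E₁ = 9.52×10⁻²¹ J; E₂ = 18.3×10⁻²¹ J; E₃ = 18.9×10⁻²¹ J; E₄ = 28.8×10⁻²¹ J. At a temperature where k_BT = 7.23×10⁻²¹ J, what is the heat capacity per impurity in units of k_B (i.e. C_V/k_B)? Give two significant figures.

Eᵢ/kT = 0, 1.317, 2.531, 2.614, 3.983.
Z = Σ e^(−Eᵢ/kT) = e^(−0) + e^(−1.317) + e^(−2.531) + e^(−2.614) + e^(−3.983) = 1.000 + 0.2679 + 0.07958 + 0.07324 + 0.01863 = 1.439.
⟨E⟩ = 4.119, ⟨E²⟩ = 64.31.
C_V/k_B = (⟨E²⟩ − ⟨E⟩²)/(kT)² = (64.31 − 16.97)/52.27 = 0.91.

0.91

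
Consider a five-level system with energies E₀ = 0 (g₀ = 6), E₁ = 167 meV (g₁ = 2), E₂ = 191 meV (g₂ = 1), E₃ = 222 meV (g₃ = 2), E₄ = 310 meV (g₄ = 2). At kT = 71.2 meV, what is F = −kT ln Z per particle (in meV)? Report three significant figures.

-132 meV

Eᵢ/kT = 0, 2.3455, 2.6826, 3.1180, 4.3539.
Z = Σ gᵢe^(−Eᵢ/kT) = 6·e^(−0) + 2·e^(−2.3455) + 1·e^(−2.6826) + 2·e^(−3.1180) + 2·e^(−4.3539) = 6.0000 + 0.19160 + 0.068385 + 0.088491 + 0.025713 = 6.3742.
F = −kT ln Z = −71.2 × ln(6.3742) = −71.2 × 1.8523 = -132 meV.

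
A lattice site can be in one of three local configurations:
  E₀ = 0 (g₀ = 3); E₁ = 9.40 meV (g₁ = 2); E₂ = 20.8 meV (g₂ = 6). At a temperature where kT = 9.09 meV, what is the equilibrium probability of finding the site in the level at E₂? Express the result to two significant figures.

0.14

Eᵢ/kT = 0, 1.034, 2.288.
Z = Σ gᵢe^(−Eᵢ/kT) = 3·e^(−0) + 2·e^(−1.034) + 6·e^(−2.288) = 3.000 + 0.7112 + 0.6088 = 4.320.
P₂ = g₂ e^(−E₂/kT) / Z = 0.6088/4.320 = 0.14.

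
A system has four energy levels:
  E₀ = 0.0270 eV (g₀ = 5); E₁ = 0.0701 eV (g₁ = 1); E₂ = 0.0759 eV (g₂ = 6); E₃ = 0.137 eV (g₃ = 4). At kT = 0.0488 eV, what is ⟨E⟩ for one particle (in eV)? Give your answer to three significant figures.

0.0484 eV

Eᵢ/kT = 0.55328, 1.4365, 1.5553, 2.8074.
Z = Σ gᵢe^(−Eᵢ/kT) = 5·e^(−0.55328) + 1·e^(−1.4365) + 6·e^(−1.5553) + 4·e^(−2.8074) = 2.8753 + 0.23776 + 1.2668 + 0.24145 = 4.6213.
⟨E⟩ = Σ Eᵢ gᵢe^(−Eᵢ/kT) / Z = (0.0270·2.8753 + 0.0701·0.23776 + 0.0759·1.2668 + 0.137·0.24145) / 4.6213 = 0.0484 eV.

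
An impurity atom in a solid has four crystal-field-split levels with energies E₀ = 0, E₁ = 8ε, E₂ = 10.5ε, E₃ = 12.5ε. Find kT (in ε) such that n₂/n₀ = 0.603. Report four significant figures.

n₂/n₀ = exp[−(E₂−E₀)/kT] = 0.603.
⇒ (E₂−E₀)/kT = ln(1/0.603) = ln(1.65837) = 0.505835.
kT = 10.5ε / 0.505835 = 20.76 ε.

20.76 ε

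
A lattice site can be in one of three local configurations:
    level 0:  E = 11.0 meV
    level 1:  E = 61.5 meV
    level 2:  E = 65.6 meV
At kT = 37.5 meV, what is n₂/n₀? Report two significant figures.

0.23

n₂/n₀ = exp[−(E₂−E₀)/kT] = exp(−(54.6 meV)/(37.5 meV)) = exp(-1.456) = 0.23.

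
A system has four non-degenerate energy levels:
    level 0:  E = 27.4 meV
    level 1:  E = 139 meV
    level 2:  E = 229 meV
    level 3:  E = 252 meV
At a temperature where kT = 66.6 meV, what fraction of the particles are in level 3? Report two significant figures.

0.027

Eᵢ/kT = 0.4114, 2.087, 3.438, 3.784.
Z = Σ e^(−Eᵢ/kT) = e^(−0.4114) + e^(−2.087) + e^(−3.438) + e^(−3.784) = 0.6627 + 0.1241 + 0.03213 + 0.02273 = 0.8417.
P₃ = e^(−E₃/kT) / Z = 0.02273/0.8417 = 0.027.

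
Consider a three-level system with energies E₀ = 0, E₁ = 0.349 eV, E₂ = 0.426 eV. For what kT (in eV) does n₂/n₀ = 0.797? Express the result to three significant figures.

n₂/n₀ = exp[−(E₂−E₀)/kT] = 0.797.
⇒ (E₂−E₀)/kT = ln(1/0.797) = ln(1.2547) = 0.22690.
kT = 0.426 eV / 0.22690 = 1.88 eV.

1.88 eV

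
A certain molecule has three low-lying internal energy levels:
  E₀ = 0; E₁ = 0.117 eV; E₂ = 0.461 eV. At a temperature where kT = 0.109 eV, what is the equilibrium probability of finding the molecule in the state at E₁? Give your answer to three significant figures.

0.252

Eᵢ/kT = 0, 1.0734, 4.2294.
Z = Σ e^(−Eᵢ/kT) = e^(−0) + e^(−1.0734) + e^(−4.2294) = 1.0000 + 0.34184 + 0.014561 = 1.3564.
P₁ = e^(−E₁/kT) / Z = 0.34184/1.3564 = 0.252.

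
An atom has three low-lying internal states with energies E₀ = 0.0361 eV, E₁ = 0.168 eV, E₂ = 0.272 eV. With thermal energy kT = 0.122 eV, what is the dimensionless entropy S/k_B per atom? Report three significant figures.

0.830

Eᵢ/kT = 0.29590, 1.3770, 2.2295.
Z = Σ e^(−Eᵢ/kT) = e^(−0.29590) + e^(−1.3770) + e^(−2.2295) = 0.74386 + 0.25233 + 0.10758 = 1.1038.
⟨E⟩ = Σ EᵢPᵢ = 0.089243 eV.
S/k_B = ln Z + ⟨E⟩/kT = ln(1.1038) + 0.089243/0.122 = 0.098759 + 0.73150 = 0.830.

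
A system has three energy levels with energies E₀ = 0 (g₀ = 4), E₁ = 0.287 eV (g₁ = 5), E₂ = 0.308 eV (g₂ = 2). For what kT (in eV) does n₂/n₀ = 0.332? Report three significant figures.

n₂/n₀ = (g₂/g₀) exp[−(E₂−E₀)/kT] = 0.332.
⇒ (E₂−E₀)/kT = ln((2/4)/0.332) = ln(1.5060) = 0.40946.
kT = 0.308 eV / 0.40946 = 0.752 eV.

0.752 eV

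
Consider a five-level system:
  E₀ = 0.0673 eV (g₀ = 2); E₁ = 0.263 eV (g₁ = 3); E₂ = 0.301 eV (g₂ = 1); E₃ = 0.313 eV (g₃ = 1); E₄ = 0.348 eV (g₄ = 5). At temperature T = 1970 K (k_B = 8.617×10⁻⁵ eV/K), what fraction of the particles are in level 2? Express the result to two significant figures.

0.057

k_BT = 8.617×10⁻⁵ × 1970 K = 0.1698 eV.
Eᵢ/kT = 0.3963, 1.549, 1.773, 1.843, 2.049.
Z = Σ gᵢe^(−Eᵢ/kT) = 2·e^(−0.3963) + 3·e^(−1.549) + 1·e^(−1.773) + 1·e^(−1.843) + 5·e^(−2.049) = 1.346 + 0.6374 + 0.1698 + 0.1583 + 0.6443 = 2.956.
P₂ = g₂ e^(−E₂/kT) / Z = 0.1698/2.956 = 0.057.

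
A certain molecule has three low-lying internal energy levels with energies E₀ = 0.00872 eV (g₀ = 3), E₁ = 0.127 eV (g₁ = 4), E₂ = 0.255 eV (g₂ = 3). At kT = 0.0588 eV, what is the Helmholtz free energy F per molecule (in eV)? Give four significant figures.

Eᵢ/kT = 0.148299, 2.15986, 4.33673.
Z = Σ gᵢe^(−Eᵢ/kT) = 3·e^(−0.148299) + 4·e^(−2.15986) + 3·e^(−4.33673) = 2.58652 + 0.461365 + 0.0392377 = 3.08712.
F = −kT ln Z = −0.0588 × ln(3.08712) = −0.0588 × 1.12724 = -0.06628 eV.

-0.06628 eV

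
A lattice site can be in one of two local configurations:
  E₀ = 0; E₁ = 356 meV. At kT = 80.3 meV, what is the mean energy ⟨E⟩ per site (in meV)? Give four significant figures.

Eᵢ/kT = 0, 4.43337.
Z = Σ e^(−Eᵢ/kT) = e^(−0) + e^(−4.43337) = 1.00000 + 0.0118744 = 1.01187.
⟨E⟩ = Σ Eᵢ e^(−Eᵢ/kT) / Z = (0·1.00000 + 356·0.0118744) / 1.01187 = 4.178 meV.

4.178 meV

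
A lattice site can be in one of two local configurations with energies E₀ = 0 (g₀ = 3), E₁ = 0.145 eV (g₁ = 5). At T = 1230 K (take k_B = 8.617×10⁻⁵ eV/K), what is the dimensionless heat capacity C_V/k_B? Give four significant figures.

k_BT = 8.617×10⁻⁵ × 1230 K = 0.105989 eV.
Eᵢ/kT = 0, 1.36807.
Z = Σ gᵢe^(−Eᵢ/kT) = 3·e^(−0) + 5·e^(−1.36807) = 3.00000 + 1.27299 = 4.27299.
⟨E⟩ = 0.0431977 eV, ⟨E²⟩ = 0.00626367 eV².
C_V/k_B = (⟨E²⟩ − ⟨E⟩²)/(kT)² = (0.00626367 − 0.00186604)/0.0112337 = 0.3915.

0.3915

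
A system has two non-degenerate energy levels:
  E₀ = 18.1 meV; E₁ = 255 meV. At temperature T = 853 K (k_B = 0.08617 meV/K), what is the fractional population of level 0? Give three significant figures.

0.962

k_BT = 0.08617 × 853 K = 73.503 meV.
Eᵢ/kT = 0.24625, 3.4692.
Z = Σ e^(−Eᵢ/kT) = e^(−0.24625) + e^(−3.4692) = 0.78173 + 0.031142 = 0.81287.
P₀ = e^(−E₀/kT) / Z = 0.78173/0.81287 = 0.962.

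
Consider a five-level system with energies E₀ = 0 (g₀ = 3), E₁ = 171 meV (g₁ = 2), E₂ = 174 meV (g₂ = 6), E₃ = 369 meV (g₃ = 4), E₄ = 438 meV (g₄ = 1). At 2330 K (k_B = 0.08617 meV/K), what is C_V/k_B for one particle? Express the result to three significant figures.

k_BT = 0.08617 × 2330 K = 200.78 meV.
Eᵢ/kT = 0, 0.85168, 0.86662, 1.8378, 2.1815.
Z = Σ gᵢe^(−Eᵢ/kT) = 3·e^(−0) + 2·e^(−0.85168) + 6·e^(−0.86662) + 4·e^(−1.8378) + 1·e^(−2.1815) = 3.0000 + 0.85339 + 2.5222 + 0.63667 + 0.11287 = 7.1251.
⟨E⟩ = 121.99 meV, ⟨E²⟩ = 29425 meV².
C_V/k_B = (⟨E²⟩ − ⟨E⟩²)/(kT)² = (29425 − 14882)/40313 = 0.361.

0.361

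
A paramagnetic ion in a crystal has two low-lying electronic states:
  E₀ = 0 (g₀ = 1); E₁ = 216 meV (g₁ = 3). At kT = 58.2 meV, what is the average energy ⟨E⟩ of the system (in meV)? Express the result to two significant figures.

15 meV

Eᵢ/kT = 0, 3.711.
Z = Σ gᵢe^(−Eᵢ/kT) = 1·e^(−0) + 3·e^(−3.711) = 1.000 + 0.07336 = 1.073.
⟨E⟩ = Σ Eᵢ gᵢe^(−Eᵢ/kT) / Z = (0·1.000 + 216·0.07336) / 1.073 = 15 meV.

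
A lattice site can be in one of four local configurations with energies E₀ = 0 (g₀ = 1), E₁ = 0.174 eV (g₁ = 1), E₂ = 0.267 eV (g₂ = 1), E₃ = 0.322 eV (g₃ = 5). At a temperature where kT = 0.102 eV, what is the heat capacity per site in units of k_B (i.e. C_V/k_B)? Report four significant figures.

Eᵢ/kT = 0, 1.70588, 2.61765, 3.15686.
Z = Σ gᵢe^(−Eᵢ/kT) = 1·e^(−0) + 1·e^(−1.70588) + 1·e^(−2.61765) + 5·e^(−3.15686) = 1.00000 + 0.181612 + 0.0729742 + 0.212796 = 1.46738.
⟨E⟩ = 0.0815092 eV, ⟨E²⟩ = 0.0223284 eV².
C_V/k_B = (⟨E²⟩ − ⟨E⟩²)/(kT)² = (0.0223284 − 0.00664375)/0.0104040 = 1.508.

1.508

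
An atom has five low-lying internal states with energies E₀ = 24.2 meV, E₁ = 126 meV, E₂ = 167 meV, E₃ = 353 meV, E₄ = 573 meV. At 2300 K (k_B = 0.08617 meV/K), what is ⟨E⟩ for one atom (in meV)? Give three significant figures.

121 meV

k_BT = 0.08617 × 2300 K = 198.19 meV.
Eᵢ/kT = 0.12211, 0.63575, 0.84263, 1.7811, 2.8912.
Z = Σ e^(−Eᵢ/kT) = e^(−0.12211) + e^(−0.63575) + e^(−0.84263) + e^(−1.7811) + e^(−2.8912) = 0.88505 + 0.52954 + 0.43058 + 0.16845 + 0.055510 = 2.0691.
⟨E⟩ = Σ Eᵢ e^(−Eᵢ/kT) / Z = (24.2·0.88505 + 126·0.52954 + 167·0.43058 + 353·0.16845 + 573·0.055510) / 2.0691 = 121 meV.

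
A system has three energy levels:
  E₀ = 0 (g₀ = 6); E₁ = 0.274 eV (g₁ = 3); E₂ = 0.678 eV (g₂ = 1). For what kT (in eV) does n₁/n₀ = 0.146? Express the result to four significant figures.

n₁/n₀ = (g₁/g₀) exp[−(E₁−E₀)/kT] = 0.146.
⇒ (E₁−E₀)/kT = ln((3/6)/0.146) = ln(3.42466) = 1.23100.
kT = 0.274 eV / 1.23100 = 0.2226 eV.

0.2226 eV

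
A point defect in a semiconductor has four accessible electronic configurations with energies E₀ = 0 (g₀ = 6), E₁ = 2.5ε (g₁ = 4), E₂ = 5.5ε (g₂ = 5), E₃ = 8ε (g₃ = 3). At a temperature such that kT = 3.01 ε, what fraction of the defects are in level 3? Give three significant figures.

0.0240

Eᵢ/kT = 0, 0.83056, 1.8272, 2.6578.
Z = Σ gᵢe^(−Eᵢ/kT) = 6·e^(−0) + 4·e^(−0.83056) + 5·e^(−1.8272) + 3·e^(−2.6578) = 6.0000 + 1.7432 + 0.80432 + 0.21031 = 8.7578.
P₃ = g₃ e^(−E₃/kT) / Z = 0.21031/8.7578 = 0.0240.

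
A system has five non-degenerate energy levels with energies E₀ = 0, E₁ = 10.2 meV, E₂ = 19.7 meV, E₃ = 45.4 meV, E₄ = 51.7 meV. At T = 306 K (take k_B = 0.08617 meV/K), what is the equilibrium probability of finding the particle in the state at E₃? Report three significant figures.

k_BT = 0.08617 × 306 K = 26.368 meV.
Eᵢ/kT = 0, 0.38683, 0.74712, 1.7218, 1.9607.
Z = Σ e^(−Eᵢ/kT) = e^(−0) + e^(−0.38683) + e^(−0.74712) + e^(−1.7218) + e^(−1.9607) = 1.0000 + 0.67921 + 0.47373 + 0.17874 + 0.14076 = 2.4724.
P₃ = e^(−E₃/kT) / Z = 0.17874/2.4724 = 0.0723.

0.0723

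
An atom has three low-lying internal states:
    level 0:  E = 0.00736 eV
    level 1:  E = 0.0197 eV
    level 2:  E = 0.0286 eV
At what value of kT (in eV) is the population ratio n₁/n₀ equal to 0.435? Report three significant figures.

0.0148 eV

n₁/n₀ = exp[−(E₁−E₀)/kT] = 0.435.
⇒ (E₁−E₀)/kT = ln(1/0.435) = ln(2.2989) = 0.83243.
kT = 0.01234 eV / 0.83243 = 0.0148 eV.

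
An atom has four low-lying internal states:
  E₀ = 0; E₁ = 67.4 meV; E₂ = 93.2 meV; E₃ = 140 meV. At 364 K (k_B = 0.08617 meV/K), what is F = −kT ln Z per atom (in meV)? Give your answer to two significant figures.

-5.2 meV

k_BT = 0.08617 × 364 K = 31.37 meV.
Eᵢ/kT = 0, 2.149, 2.971, 4.463.
Z = Σ e^(−Eᵢ/kT) = e^(−0) + e^(−2.149) + e^(−2.971) + e^(−4.463) = 1.000 + 0.1166 + 0.05125 + 0.01153 = 1.179.
F = −kT ln Z = −31.37 × ln(1.179) = −31.37 × 0.1647 = -5.2 meV.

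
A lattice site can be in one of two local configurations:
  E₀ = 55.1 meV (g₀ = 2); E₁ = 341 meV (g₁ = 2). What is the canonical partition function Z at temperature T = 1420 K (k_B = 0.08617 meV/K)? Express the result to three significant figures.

Z = 1.40

k_BT = 0.08617 × 1420 K = 122.36 meV.
Eᵢ/kT = 0.45031, 2.7869.
Z = Σ gᵢe^(−Eᵢ/kT) = 2·e^(−0.45031) + 2·e^(−2.7869) = 1.2749 + 0.12322 = 1.3981.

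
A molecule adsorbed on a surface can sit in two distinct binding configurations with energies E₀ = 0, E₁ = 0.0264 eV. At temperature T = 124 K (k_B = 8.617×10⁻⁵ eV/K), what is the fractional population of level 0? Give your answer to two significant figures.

0.92

k_BT = 8.617×10⁻⁵ × 124 K = 0.01069 eV.
Eᵢ/kT = 0, 2.470.
Z = Σ e^(−Eᵢ/kT) = e^(−0) + e^(−2.470) = 1.000 + 0.08458 = 1.085.
P₀ = e^(−E₀/kT) / Z = 1.000/1.085 = 0.92.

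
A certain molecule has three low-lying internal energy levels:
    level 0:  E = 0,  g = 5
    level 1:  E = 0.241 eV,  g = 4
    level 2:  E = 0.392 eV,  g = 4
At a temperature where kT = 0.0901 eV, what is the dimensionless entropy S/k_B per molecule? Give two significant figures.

Eᵢ/kT = 0, 2.675, 4.351.
Z = Σ gᵢe^(−Eᵢ/kT) = 5·e^(−0) + 4·e^(−2.675) + 4·e^(−4.351) = 5.000 + 0.2756 + 0.05158 = 5.327.
⟨E⟩ = Σ EᵢPᵢ = 0.01626 eV.
S/k_B = ln Z + ⟨E⟩/kT = ln(5.327) + 0.01626/0.0901 = 1.673 + 0.1805 = 1.9.

1.9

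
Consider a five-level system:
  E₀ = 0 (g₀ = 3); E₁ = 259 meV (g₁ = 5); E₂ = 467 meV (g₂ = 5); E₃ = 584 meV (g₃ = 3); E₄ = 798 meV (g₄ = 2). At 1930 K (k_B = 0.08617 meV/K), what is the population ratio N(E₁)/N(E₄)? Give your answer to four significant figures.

k_BT = 0.08617 × 1930 K = 166.308 meV.
n₁/n₄ = (g₁/g₄) exp[−(E₁−E₄)/kT] = (5/2) × exp(−(-539 meV)/(166.308 meV)) = (5/2) × exp(3.24097) = 63.90.

63.90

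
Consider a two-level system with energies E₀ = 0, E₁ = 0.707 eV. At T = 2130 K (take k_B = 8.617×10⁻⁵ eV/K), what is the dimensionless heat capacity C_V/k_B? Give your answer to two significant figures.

k_BT = 8.617×10⁻⁵ × 2130 K = 0.1835 eV.
Eᵢ/kT = 0, 3.853.
Z = Σ e^(−Eᵢ/kT) = e^(−0) + e^(−3.853) = 1.000 + 0.02122 = 1.021.
⟨E⟩ = 0.01469 eV, ⟨E²⟩ = 0.01039 eV².
C_V/k_B = (⟨E²⟩ − ⟨E⟩²)/(kT)² = (0.01039 − 0.0002158)/0.03367 = 0.30.

0.30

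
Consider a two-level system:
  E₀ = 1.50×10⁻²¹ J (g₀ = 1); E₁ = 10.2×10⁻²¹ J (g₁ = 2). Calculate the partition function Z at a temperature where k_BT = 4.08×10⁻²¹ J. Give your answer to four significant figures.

Eᵢ/kT = 0.367647, 2.50000.
Z = Σ gᵢe^(−Eᵢ/kT) = 1·e^(−0.367647) + 2·e^(−2.50000) = 0.692362 + 0.164170 = 0.856532.

Z = 0.8565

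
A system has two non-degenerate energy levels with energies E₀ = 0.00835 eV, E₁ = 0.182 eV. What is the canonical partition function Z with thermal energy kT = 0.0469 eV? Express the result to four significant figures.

Z = 0.8575

Eᵢ/kT = 0.178038, 3.88060.
Z = Σ e^(−Eᵢ/kT) = e^(−0.178038) + e^(−3.88060) = 0.836911 + 0.0206384 = 0.857549.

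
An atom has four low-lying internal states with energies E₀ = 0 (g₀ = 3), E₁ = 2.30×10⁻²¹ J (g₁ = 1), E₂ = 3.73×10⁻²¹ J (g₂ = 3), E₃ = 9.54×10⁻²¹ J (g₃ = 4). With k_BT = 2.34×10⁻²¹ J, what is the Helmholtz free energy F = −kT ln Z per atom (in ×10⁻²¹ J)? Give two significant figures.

-3.3 ×10⁻²¹ J

Eᵢ/kT = 0, 0.9829, 1.594, 4.077.
Z = Σ gᵢe^(−Eᵢ/kT) = 3·e^(−0) + 1·e^(−0.9829) + 3·e^(−1.594) + 4·e^(−4.077) = 3.000 + 0.3742 + 0.6093 + 0.06783 = 4.051.
F = −kT ln Z = −2.34 × ln(4.051) = −2.34 × 1.399 = -3.3 ×10⁻²¹ J.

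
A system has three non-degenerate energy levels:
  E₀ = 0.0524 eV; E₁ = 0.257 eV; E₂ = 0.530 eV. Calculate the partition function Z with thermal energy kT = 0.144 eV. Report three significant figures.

Z = 0.888

Eᵢ/kT = 0.36389, 1.7847, 3.6806.
Z = Σ e^(−Eᵢ/kT) = e^(−0.36389) + e^(−1.7847) + e^(−3.6806) = 0.69497 + 0.16785 + 0.025208 = 0.88803.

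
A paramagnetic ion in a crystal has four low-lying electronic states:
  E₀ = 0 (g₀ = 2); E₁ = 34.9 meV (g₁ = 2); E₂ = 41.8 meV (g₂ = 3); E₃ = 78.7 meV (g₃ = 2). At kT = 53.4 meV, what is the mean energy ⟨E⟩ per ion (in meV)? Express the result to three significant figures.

26.6 meV

Eᵢ/kT = 0, 0.65356, 0.78277, 1.4738.
Z = Σ gᵢe^(−Eᵢ/kT) = 2·e^(−0) + 2·e^(−0.65356) + 3·e^(−0.78277) + 2·e^(−1.4738) = 2.0000 + 1.0404 + 1.3714 + 0.45811 = 4.8699.
⟨E⟩ = Σ Eᵢ gᵢe^(−Eᵢ/kT) / Z = (0·2.0000 + 34.9·1.0404 + 41.8·1.3714 + 78.7·0.45811) / 4.8699 = 26.6 meV.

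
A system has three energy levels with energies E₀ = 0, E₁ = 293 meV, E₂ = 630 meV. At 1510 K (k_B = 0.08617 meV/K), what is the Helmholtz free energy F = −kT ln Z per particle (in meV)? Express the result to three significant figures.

k_BT = 0.08617 × 1510 K = 130.12 meV.
Eᵢ/kT = 0, 2.2518, 4.8417.
Z = Σ e^(−Eᵢ/kT) = e^(−0) + e^(−2.2518) + e^(−4.8417) = 1.0000 + 0.10521 + 0.0078936 = 1.1131.
F = −kT ln Z = −130.12 × ln(1.1131) = −130.12 × 0.10715 = -13.9 meV.

-13.9 meV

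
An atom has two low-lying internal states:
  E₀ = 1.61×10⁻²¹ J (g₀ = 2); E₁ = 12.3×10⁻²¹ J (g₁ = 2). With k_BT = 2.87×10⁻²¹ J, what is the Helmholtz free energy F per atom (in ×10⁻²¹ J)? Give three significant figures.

Eᵢ/kT = 0.56098, 4.2857.
Z = Σ gᵢe^(−Eᵢ/kT) = 2·e^(−0.56098) + 2·e^(−4.2857) = 1.1413 + 0.027528 = 1.1688.
F = −kT ln Z = −2.87 × ln(1.1688) = −2.87 × 0.15598 = -0.448 ×10⁻²¹ J.

-0.448 ×10⁻²¹ J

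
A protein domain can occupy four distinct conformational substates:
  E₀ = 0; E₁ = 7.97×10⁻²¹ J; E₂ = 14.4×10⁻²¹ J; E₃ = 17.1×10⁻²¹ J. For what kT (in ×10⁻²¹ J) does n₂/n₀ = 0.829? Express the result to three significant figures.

n₂/n₀ = exp[−(E₂−E₀)/kT] = 0.829.
⇒ (E₂−E₀)/kT = ln(1/0.829) = ln(1.2063) = 0.18756.
kT = 14.4 ×10⁻²¹ J / 0.18756 = 76.8 ×10⁻²¹ J.

76.8 ×10⁻²¹ J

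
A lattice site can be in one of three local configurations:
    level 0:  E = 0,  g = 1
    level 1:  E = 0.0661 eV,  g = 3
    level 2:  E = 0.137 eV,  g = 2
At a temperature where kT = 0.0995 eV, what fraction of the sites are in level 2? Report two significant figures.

0.17

Eᵢ/kT = 0, 0.6643, 1.377.
Z = Σ gᵢe^(−Eᵢ/kT) = 1·e^(−0) + 3·e^(−0.6643) + 2·e^(−1.377) = 1.000 + 1.544 + 0.5047 = 3.049.
P₂ = g₂ e^(−E₂/kT) / Z = 0.5047/3.049 = 0.17.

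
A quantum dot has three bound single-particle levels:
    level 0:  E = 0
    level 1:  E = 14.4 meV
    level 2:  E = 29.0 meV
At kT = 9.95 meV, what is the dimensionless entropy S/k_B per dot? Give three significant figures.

0.641

Eᵢ/kT = 0, 1.4472, 2.9146.
Z = Σ e^(−Eᵢ/kT) = e^(−0) + e^(−1.4472) + e^(−2.9146) = 1.0000 + 0.23523 + 0.054226 = 1.2895.
⟨E⟩ = Σ EᵢPᵢ = 3.8463 meV.
S/k_B = ln Z + ⟨E⟩/kT = ln(1.2895) + 3.8463/9.95 = 0.25425 + 0.38656 = 0.641.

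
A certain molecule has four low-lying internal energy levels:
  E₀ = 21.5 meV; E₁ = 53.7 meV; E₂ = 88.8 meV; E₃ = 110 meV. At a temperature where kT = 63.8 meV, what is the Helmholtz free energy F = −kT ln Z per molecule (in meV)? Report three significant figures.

-28.9 meV

Eᵢ/kT = 0.33699, 0.84169, 1.3918, 1.7241.
Z = Σ e^(−Eᵢ/kT) = e^(−0.33699) + e^(−0.84169) + e^(−1.3918) + e^(−1.7241) = 0.71392 + 0.43098 + 0.24863 + 0.17833 = 1.5719.
F = −kT ln Z = −63.8 × ln(1.5719) = −63.8 × 0.45229 = -28.9 meV.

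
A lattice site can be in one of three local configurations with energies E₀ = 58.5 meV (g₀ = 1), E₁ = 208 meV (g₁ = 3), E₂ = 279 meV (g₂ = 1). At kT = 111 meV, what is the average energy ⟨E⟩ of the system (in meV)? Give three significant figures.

135 meV

Eᵢ/kT = 0.52703, 1.8739, 2.5135.
Z = Σ gᵢe^(−Eᵢ/kT) = 1·e^(−0.52703) + 3·e^(−1.8739) + 1·e^(−2.5135) = 0.59036 + 0.46057 + 0.080984 = 1.1319.
⟨E⟩ = Σ Eᵢ gᵢe^(−Eᵢ/kT) / Z = (58.5·0.59036 + 208·0.46057 + 279·0.080984) / 1.1319 = 135 meV.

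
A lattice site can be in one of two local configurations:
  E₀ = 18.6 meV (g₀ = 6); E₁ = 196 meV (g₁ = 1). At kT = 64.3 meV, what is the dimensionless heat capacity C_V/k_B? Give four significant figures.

0.07871

Eᵢ/kT = 0.289269, 3.04821.
Z = Σ gᵢe^(−Eᵢ/kT) = 6·e^(−0.289269) + 1·e^(−3.04821) = 4.49286 + 0.0474438 = 4.54030.
⟨E⟩ = 20.4538 meV, ⟨E²⟩ = 743.773 meV².
C_V/k_B = (⟨E²⟩ − ⟨E⟩²)/(kT)² = (743.773 − 418.358)/4134.49 = 0.07871.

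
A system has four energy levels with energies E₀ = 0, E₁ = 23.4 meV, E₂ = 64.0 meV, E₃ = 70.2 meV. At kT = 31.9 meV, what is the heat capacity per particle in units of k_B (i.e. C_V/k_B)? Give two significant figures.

Eᵢ/kT = 0, 0.7335, 2.006, 2.201.
Z = Σ e^(−Eᵢ/kT) = e^(−0) + e^(−0.7335) + e^(−2.006) + e^(−2.201) = 1.000 + 0.4802 + 0.1345 + 0.1107 = 1.725.
⟨E⟩ = 16.01 meV, ⟨E²⟩ = 788.0 meV².
C_V/k_B = (⟨E²⟩ − ⟨E⟩²)/(kT)² = (788.0 − 256.3)/1018 = 0.52.

0.52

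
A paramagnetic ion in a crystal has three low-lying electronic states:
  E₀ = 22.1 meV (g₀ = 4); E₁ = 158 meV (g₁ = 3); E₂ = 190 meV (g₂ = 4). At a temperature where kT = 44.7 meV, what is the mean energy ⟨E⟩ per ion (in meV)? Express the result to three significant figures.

30.4 meV

Eᵢ/kT = 0.49441, 3.5347, 4.2506.
Z = Σ gᵢe^(−Eᵢ/kT) = 4·e^(−0.49441) + 3·e^(−3.5347) + 4·e^(−4.2506) = 2.4397 + 0.087503 + 0.057023 = 2.5842.
⟨E⟩ = Σ Eᵢ gᵢe^(−Eᵢ/kT) / Z = (22.1·2.4397 + 158·0.087503 + 190·0.057023) / 2.5842 = 30.4 meV.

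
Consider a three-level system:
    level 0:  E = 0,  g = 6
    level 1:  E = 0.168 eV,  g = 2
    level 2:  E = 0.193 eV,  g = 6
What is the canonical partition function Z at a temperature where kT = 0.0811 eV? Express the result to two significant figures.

Z = 6.8

Eᵢ/kT = 0, 2.072, 2.380.
Z = Σ gᵢe^(−Eᵢ/kT) = 6·e^(−0) + 2·e^(−2.072) + 6·e^(−2.380) = 6.000 + 0.2519 + 0.5553 = 6.807.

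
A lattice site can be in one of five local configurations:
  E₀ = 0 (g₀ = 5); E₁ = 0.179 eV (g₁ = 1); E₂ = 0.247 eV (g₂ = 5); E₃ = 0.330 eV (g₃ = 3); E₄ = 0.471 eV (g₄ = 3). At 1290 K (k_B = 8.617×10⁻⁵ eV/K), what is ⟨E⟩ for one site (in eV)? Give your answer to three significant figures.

k_BT = 8.617×10⁻⁵ × 1290 K = 0.11116 eV.
Eᵢ/kT = 0, 1.6103, 2.2220, 2.9687, 4.2371.
Z = Σ gᵢe^(−Eᵢ/kT) = 5·e^(−0) + 1·e^(−1.6103) + 5·e^(−2.2220) + 3·e^(−2.9687) + 3·e^(−4.2371) = 5.0000 + 0.19983 + 0.54196 + 0.15411 + 0.043348 = 5.9392.
⟨E⟩ = Σ Eᵢ gᵢe^(−Eᵢ/kT) / Z = (0·5.0000 + 0.179·0.19983 + 0.247·0.54196 + 0.330·0.15411 + 0.471·0.043348) / 5.9392 = 0.0406 eV.

0.0406 eV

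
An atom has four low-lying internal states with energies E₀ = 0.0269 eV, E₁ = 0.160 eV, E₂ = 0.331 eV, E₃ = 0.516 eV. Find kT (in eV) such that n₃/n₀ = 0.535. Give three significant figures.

0.782 eV

n₃/n₀ = exp[−(E₃−E₀)/kT] = 0.535.
⇒ (E₃−E₀)/kT = ln(1/0.535) = ln(1.8692) = 0.62551.
kT = 0.4891 eV / 0.62551 = 0.782 eV.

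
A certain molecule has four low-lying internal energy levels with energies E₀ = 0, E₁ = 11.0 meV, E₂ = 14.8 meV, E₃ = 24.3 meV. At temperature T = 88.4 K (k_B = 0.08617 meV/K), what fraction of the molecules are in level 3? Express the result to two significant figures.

k_BT = 0.08617 × 88.4 K = 7.617 meV.
Eᵢ/kT = 0, 1.444, 1.943, 3.190.
Z = Σ e^(−Eᵢ/kT) = e^(−0) + e^(−1.444) + e^(−1.943) + e^(−3.190) = 1.000 + 0.2360 + 0.1433 + 0.04117 = 1.420.
P₃ = e^(−E₃/kT) / Z = 0.04117/1.420 = 0.029.

0.029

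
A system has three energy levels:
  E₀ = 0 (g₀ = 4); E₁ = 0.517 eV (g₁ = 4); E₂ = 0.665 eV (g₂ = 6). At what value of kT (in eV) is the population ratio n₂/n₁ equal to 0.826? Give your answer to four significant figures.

n₂/n₁ = (g₂/g₁) exp[−(E₂−E₁)/kT] = 0.826.
⇒ (E₂−E₁)/kT = ln((6/4)/0.826) = ln(1.81598) = 0.596625.
kT = 0.148 eV / 0.596625 = 0.2481 eV.

0.2481 eV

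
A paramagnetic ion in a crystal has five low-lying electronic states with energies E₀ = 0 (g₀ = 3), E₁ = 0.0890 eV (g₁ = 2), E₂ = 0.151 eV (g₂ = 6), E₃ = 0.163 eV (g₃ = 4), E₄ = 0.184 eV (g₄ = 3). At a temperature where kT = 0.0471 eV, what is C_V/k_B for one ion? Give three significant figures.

Eᵢ/kT = 0, 1.8896, 3.2059, 3.4607, 3.9066.
Z = Σ gᵢe^(−Eᵢ/kT) = 3·e^(−0) + 2·e^(−1.8896) + 6·e^(−3.2059) + 4·e^(−3.4607) + 3·e^(−3.9066) = 3.0000 + 0.30226 + 0.24313 + 0.12563 + 0.060326 = 3.7313.
⟨E⟩ = 0.025512 eV, ⟨E²⟩ = 0.0035693 eV².
C_V/k_B = (⟨E²⟩ − ⟨E⟩²)/(kT)² = (0.0035693 − 0.00065086)/0.0022184 = 1.32.

1.32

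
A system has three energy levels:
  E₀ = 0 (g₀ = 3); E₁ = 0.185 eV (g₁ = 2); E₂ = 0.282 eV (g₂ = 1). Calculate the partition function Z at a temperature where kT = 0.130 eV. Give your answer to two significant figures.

Eᵢ/kT = 0, 1.423, 2.169.
Z = Σ gᵢe^(−Eᵢ/kT) = 3·e^(−0) + 2·e^(−1.423) + 1·e^(−2.169) = 3.000 + 0.4820 + 0.1143 = 3.596.

Z = 3.6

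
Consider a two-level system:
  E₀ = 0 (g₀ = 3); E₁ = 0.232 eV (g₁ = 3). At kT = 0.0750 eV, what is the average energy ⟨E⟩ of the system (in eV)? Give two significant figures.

0.010 eV

Eᵢ/kT = 0, 3.093.
Z = Σ gᵢe^(−Eᵢ/kT) = 3·e^(−0) + 3·e^(−3.093) = 3.000 + 0.1361 = 3.136.
⟨E⟩ = Σ Eᵢ gᵢe^(−Eᵢ/kT) / Z = (0·3.000 + 0.232·0.1361) / 3.136 = 0.010 eV.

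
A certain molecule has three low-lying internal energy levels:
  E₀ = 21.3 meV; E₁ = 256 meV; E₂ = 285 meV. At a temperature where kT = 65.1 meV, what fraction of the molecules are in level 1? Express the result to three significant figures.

Eᵢ/kT = 0.32719, 3.9324, 4.3779.
Z = Σ e^(−Eᵢ/kT) = e^(−0.32719) + e^(−3.9324) + e^(−4.3779) = 0.72095 + 0.019597 + 0.012552 = 0.75310.
P₁ = e^(−E₁/kT) / Z = 0.019597/0.75310 = 0.0260.

0.0260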